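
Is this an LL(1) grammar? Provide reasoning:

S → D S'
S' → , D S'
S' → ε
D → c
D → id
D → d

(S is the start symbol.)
A grammar is LL(1) if for each non-terminal N with multiple productions, the predict sets of those productions are pairwise disjoint, where PREDICT(N → α) = (FIRST(α) \ {ε}) ∪ (FOLLOW(N) if α ⇒* ε).

Relevant sets:
  FOLLOW(S') = { $ }

For S':
  PREDICT(S' → ',' D S') = { ',' }
  PREDICT(S' → ε) = { $ }
For D:
  PREDICT(D → c) = { 'c' }
  PREDICT(D → id) = { 'id' }
  PREDICT(D → d) = { 'd' }
S has a single production, so nothing to check there.

All predict sets are disjoint. The grammar IS LL(1).

Answer: Yes, the grammar is LL(1).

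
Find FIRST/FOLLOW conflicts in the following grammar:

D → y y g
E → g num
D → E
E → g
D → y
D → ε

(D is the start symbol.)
Nullable non-terminals: D.
FIRST sets used below: FIRST(E) = { 'g' }

D: nullable alternative(s) D → ε; FOLLOW(D) = { $ }
  D → y y g: FIRST \ {ε} = { 'y' } — disjoint from FOLLOW(D)
  D → E: FIRST \ {ε} = { 'g' } — disjoint from FOLLOW(D)
  D → y: FIRST \ {ε} = { 'y' } — disjoint from FOLLOW(D)
  D → ε: FIRST \ {ε} = { } — this is the only nullable alternative, skip

E has no nullable alternative, so no FIRST/FOLLOW check is needed there.

No FIRST/FOLLOW conflicts found.

Answer: No FIRST/FOLLOW conflicts.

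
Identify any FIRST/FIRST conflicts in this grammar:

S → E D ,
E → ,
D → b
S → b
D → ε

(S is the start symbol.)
FIRST sets of the non-terminals at (or reachable through a nullable prefix from) the front of some alternative:
  FIRST(E) = { ',' }

Productions for S:
  S → E D ,: FIRST = { ',' }
  S → b: FIRST = { 'b' }
Productions for D:
  D → b: FIRST = { 'b' }
  D → ε: FIRST = { ε }
E has only one production, so no FIRST/FIRST conflict is possible there.

All alternatives of each non-terminal have pairwise disjoint FIRST sets.

Answer: No FIRST/FIRST conflicts.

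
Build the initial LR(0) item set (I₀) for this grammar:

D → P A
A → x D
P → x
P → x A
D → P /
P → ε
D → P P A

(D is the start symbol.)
{ [D → . P /], [D → . P A], [D → . P P A], [D' → . D], [P → . x A], [P → . x], [P → .] }

First, augment the grammar with D' → D
I₀ = CLOSURE({ [D' → . D] }):
  [D' → . D] has the dot before D: add [D → . P A], [D → . P /], [D → . P P A]
  [D → . P A] has the dot before P: add [P → . x], [P → . x A], [P → .]
No further items can be added.

I₀ = { [D → . P /], [D → . P A], [D → . P P A], [D' → . D], [P → . x A], [P → . x], [P → .] }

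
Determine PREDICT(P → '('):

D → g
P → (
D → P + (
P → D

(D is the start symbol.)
PREDICT(P → '(') = (FIRST(RHS) \ {ε}) ∪ (FOLLOW(P) if ε ∈ FIRST(RHS), i.e. RHS ⇒* ε)
FIRST('(') = { '(' }
ε ∉ FIRST('('), so FOLLOW(P) is not added.
PREDICT(P → '(') = { '(' }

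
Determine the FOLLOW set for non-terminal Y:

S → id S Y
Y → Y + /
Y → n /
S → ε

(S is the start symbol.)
In S → id S Y: Y is at the end, add FOLLOW(S)
In Y → Y + /: Y is followed by '+' '/', add FIRST('+' '/') \ {ε} = { '+' }

The FOLLOW sets referred to above (computed the same way, to a fixed point):
  FOLLOW(S) = { $, 'n' }

Taking the union: FOLLOW(Y) = { $, '+', 'n' }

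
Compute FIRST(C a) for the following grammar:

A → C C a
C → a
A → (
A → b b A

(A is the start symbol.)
FIRST sets of the non-terminals involved (from the grammar, by fixed-point iteration):
  FIRST(C) = { 'a' }

To compute FIRST(C a), process the symbols left to right:
Symbol C is a non-terminal. Add FIRST(C) \ {ε} = { 'a' }
C is not nullable (ε ∉ FIRST(C)), so stop here.
FIRST(C a) = { 'a' }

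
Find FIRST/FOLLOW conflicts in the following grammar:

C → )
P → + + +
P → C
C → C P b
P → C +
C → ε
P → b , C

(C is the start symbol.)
Yes. C → ')' with FOLLOW(C) on { ')' }; C → C P b with FOLLOW(C) on { ')', '+', 'b' }; P → C '+' with FOLLOW(P) on { 'b' }; P → b ',' C with FOLLOW(P) on { 'b' }

Nullable non-terminals: C, P.
FIRST sets used below: FIRST(C) = { ')', '+', 'b', ε }, FIRST(P) = { ')', '+', 'b', ε }

C: nullable alternative(s) C → ε; FOLLOW(C) = { $, ')', '+', 'b' }
  C → ): FIRST \ {ε} = { ')' } — overlaps FOLLOW(C) on { ')' }: CONFLICT
  C → C P b: FIRST \ {ε} = { ')', '+', 'b' } — overlaps FOLLOW(C) on { ')', '+', 'b' }: CONFLICT
  C → ε: FIRST \ {ε} = { } — this is the only nullable alternative, skip

P: nullable alternative(s) P → C; FOLLOW(P) = { 'b' }
  P → + + +: FIRST \ {ε} = { '+' } — disjoint from FOLLOW(P)
  P → C: FIRST \ {ε} = { ')', '+', 'b' } — this is the only nullable alternative, skip
  P → C +: FIRST \ {ε} = { ')', '+', 'b' } — overlaps FOLLOW(P) on { 'b' }: CONFLICT
  P → b , C: FIRST \ {ε} = { 'b' } — overlaps FOLLOW(P) on { 'b' }: CONFLICT

So the grammar has 4 FIRST/FOLLOW conflicts (marked CONFLICT above).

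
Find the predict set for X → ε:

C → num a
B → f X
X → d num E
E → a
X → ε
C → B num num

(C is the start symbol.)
{ 'num' }

PREDICT(X → ε) = (FIRST(RHS) \ {ε}) ∪ (FOLLOW(X) if ε ∈ FIRST(RHS), i.e. RHS ⇒* ε)
The right-hand side is ε (FIRST(ε) = { ε }), so the predict set is FOLLOW(X) = { 'num' }
PREDICT(X → ε) = { 'num' }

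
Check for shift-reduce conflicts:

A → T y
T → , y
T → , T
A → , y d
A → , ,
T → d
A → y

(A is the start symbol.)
Augment with A' → A and build the canonical LR(0) collection (I0 = CLOSURE({[A' → . A]}), then GOTO on every symbol after a dot until no new states appear). It has 13 states:
  I0: { [A → . , ,], [A → . , y d], [A → . T y], [A → . y], [A' → . A], [T → . , T], [T → . , y], [T → . d] }  — shift
  I1: { [A → , . ,], [A → , . y d], [T → , . T], [T → , . y], [T → . , T], [T → . , y], [T → . d] }  — shift
  I2: { [A' → A .] }  — accept
  I3: { [A → T . y] }  — shift
  I4: { [T → d .] }  — reduce
  I5: { [A → y .] }  — reduce
  I6: { [A → T y .] }  — reduce
  I7: { [A → , , .], [T → , . T], [T → , . y], [T → . , T], [T → . , y], [T → . d] }  — shift, reduce
  I8: { [T → , T .] }  — reduce
  I9: { [A → , y . d], [T → , y .] }  — shift, reduce
  I10: { [A → , y d .] }  — reduce
  I11: { [T → , . T], [T → , . y], [T → . , T], [T → . , y], [T → . d] }  — shift
  I12: { [T → , y .] }  — reduce

I7 contains reduce item [A → , , .] and shift items [T → . , T], [T → . , y], [T → , . y], [T → . d] — shift-reduce conflict.
I9 contains reduce item [T → , y .] and shift item [A → , y . d] — shift-reduce conflict.

Answer: Yes — I7: [A → , , .] vs [T → . , T]; I9: [T → , y .] vs [A → , y . d]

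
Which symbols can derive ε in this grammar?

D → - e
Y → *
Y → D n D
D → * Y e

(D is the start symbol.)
None

There are no ε-productions, so no non-terminal can derive ε.
No non-terminals are nullable.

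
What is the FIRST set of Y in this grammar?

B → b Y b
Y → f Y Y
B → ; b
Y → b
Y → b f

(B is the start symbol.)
To compute FIRST(Y), examine every production with Y on the left-hand side, reading each right-hand side left to right until a non-nullable symbol is reached.

From Y → f Y Y:
  - f is a terminal: add 'f' and stop
From Y → b:
  - b is a terminal: add 'b' and stop
From Y → b f:
  - b is a terminal: add 'b' and stop

Collecting: FIRST(Y) = { 'b', 'f' }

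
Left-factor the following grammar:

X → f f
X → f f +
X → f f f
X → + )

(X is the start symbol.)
Left-factoring transforms A → αβ₁ | αβ₂ into A → αA' and A' → β₁ | β₂
(α is the longest common prefix among the alternatives). Repeat until
no nonterminal has two alternatives with a common prefix.

Round 1: X has alternatives sharing prefix 'f f'. Introduce X': X → f f X'
  Add: X' → ε
  Add: X' → +
  Add: X' → f

No remaining common prefixes — done.

Resulting grammar:
X → f f X'
X' → ε
X' → +
X' → f
X → + )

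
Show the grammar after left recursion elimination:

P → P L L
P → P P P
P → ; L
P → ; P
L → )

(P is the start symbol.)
P → ; L P'
P → ; P P'
P' → L L P'
P' → P P P'
P' → ε
L → )

P is directly left-recursive. The standard transformation for
  A → A α₁ | ... | A α_m | β₁ | ... | β_n
is
  A  → β₁ A' | ... | β_n A'
  A' → α₁ A' | ... | α_m A' | ε

P → ; L becomes P → ; L P'
P → ; P becomes P → ; P P'
P → P L L becomes P' → L L P'
P → P P P becomes P' → P P P'
Add P' → ε

Productions for other non-terminals are unchanged:
  L → )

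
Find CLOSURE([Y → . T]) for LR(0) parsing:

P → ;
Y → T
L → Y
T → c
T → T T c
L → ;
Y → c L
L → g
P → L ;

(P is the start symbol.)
{ [T → . T T c], [T → . c], [Y → . T] }

Start with: [Y → . T]
  [Y → . T] has the dot before T: add [T → . c], [T → . T T c]
No further items can be added.

CLOSURE = { [T → . T T c], [T → . c], [Y → . T] }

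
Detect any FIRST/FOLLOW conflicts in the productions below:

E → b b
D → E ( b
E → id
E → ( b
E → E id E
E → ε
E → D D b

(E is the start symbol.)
Yes. E → id with FOLLOW(E) on { 'id' }; E → '(' b with FOLLOW(E) on { '(' }; E → E id E with FOLLOW(E) on { '(', 'id' }; E → D D b with FOLLOW(E) on { '(', 'id' }

Nullable non-terminals: E.
FIRST sets used below: FIRST(E) = { '(', 'b', 'id', ε }, FIRST(D) = { '(', 'b', 'id' }

E: nullable alternative(s) E → ε; FOLLOW(E) = { $, '(', 'id' }
  E → b b: FIRST \ {ε} = { 'b' } — disjoint from FOLLOW(E)
  E → id: FIRST \ {ε} = { 'id' } — overlaps FOLLOW(E) on { 'id' }: CONFLICT
  E → ( b: FIRST \ {ε} = { '(' } — overlaps FOLLOW(E) on { '(' }: CONFLICT
  E → E id E: FIRST \ {ε} = { '(', 'b', 'id' } — overlaps FOLLOW(E) on { '(', 'id' }: CONFLICT
  E → ε: FIRST \ {ε} = { } — this is the only nullable alternative, skip
  E → D D b: FIRST \ {ε} = { '(', 'b', 'id' } — overlaps FOLLOW(E) on { '(', 'id' }: CONFLICT

D has no nullable alternative, so no FIRST/FOLLOW check is needed there.

So the grammar has 4 FIRST/FOLLOW conflicts (marked CONFLICT above).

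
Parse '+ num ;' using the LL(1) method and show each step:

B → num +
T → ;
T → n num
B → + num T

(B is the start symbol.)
LL(1) parsing maintains a stack (initially the start symbol over $) and the input. At each step: if the stack top is a terminal, match it against the current input token; if it is a non-terminal N, replace it with the RHS of M[N, lookahead] (the unique production whose predict set contains the lookahead).

Stack is shown with the top on the left.

Stack      Input      Action
----------------------------
B $        + num ; $  output B → + num T
+ num T $  + num ; $  match '+'
num T $    num ; $    match 'num'
T $        ; $        output T → ;
; $        ; $        match ';'
$          $          accept

The string is accepted.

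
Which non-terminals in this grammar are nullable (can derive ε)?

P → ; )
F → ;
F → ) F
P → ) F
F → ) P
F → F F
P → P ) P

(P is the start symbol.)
None

A non-terminal is nullable if it can derive ε (the empty string): either it has an ε-production, or it has a production whose right-hand side consists entirely of nullable non-terminals.

There are no ε-productions, so no non-terminal can derive ε.
No non-terminals are nullable.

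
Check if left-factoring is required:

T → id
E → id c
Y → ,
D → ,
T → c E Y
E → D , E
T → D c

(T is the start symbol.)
Left-factoring is needed when two productions for the same non-terminal
share a common prefix on the right-hand side.

Productions for T:
  T → id
  T → c E Y
  T → D c
Productions for E:
  E → id c
  E → D , E

No common prefixes found.

Answer: No, left-factoring is not needed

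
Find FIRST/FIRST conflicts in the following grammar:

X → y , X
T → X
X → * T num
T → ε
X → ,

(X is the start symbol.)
No FIRST/FIRST conflicts.

A FIRST/FIRST conflict occurs when two productions N → α and N → β for the same non-terminal have FIRST(α) ∩ FIRST(β) ≠ ∅ (with ε ∈ FIRST of a nullable right-hand side, so two nullable alternatives also conflict).

FIRST sets of the non-terminals at (or reachable through a nullable prefix from) the front of some alternative:
  FIRST(X) = { '*', ',', 'y' }

Productions for X:
  X → y , X: FIRST = { 'y' }
  X → * T num: FIRST = { '*' }
  X → ,: FIRST = { ',' }
Productions for T:
  T → X: FIRST = { '*', ',', 'y' }
  T → ε: FIRST = { ε }

All alternatives of each non-terminal have pairwise disjoint FIRST sets.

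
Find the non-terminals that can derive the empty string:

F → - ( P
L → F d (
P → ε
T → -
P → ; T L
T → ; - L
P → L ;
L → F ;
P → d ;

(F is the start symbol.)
ε-productions: P → ε
So P is immediately nullable.
No further non-terminal can be added: every production for the remaining non-terminals contains a terminal or a non-nullable non-terminal.
Nullable = { 'P' }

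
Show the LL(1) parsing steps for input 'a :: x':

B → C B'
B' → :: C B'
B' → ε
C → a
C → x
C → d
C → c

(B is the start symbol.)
Stack is shown with the top on the left.

Stack      Input     Action
---------------------------
B $        a :: x $  output B → C B'
C B' $     a :: x $  output C → a
a B' $     a :: x $  match 'a'
B' $       :: x $    output B' → :: C B'
:: C B' $  :: x $    match '::'
C B' $     x $       output C → x
x B' $     x $       match 'x'
B' $       $         output B' → ε
$          $         accept

The string is accepted.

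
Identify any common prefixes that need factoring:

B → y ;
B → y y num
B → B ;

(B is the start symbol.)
Left-factoring is needed when two productions for the same non-terminal
share a common prefix on the right-hand side.

Productions for B:
  B → y ;
  B → y y num
  B → B ;

Found common prefix 'y' in productions for B

Answer: Yes, B has productions with common prefix 'y'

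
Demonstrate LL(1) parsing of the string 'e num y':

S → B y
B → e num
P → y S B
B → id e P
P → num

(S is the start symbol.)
LL(1) parsing maintains a stack (initially the start symbol over $) and the input. At each step: if the stack top is a terminal, match it against the current input token; if it is a non-terminal N, replace it with the RHS of M[N, lookahead] (the unique production whose predict set contains the lookahead).

Stack is shown with the top on the left.

Stack      Input      Action
----------------------------
S $        e num y $  output S → B y
B y $      e num y $  output B → e num
e num y $  e num y $  match 'e'
num y $    num y $    match 'num'
y $        y $        match 'y'
$          $          accept

The string is accepted.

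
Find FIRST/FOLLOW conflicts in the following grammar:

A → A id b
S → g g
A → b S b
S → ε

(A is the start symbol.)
No FIRST/FOLLOW conflicts.

Nullable non-terminals: S.

S: nullable alternative(s) S → ε; FOLLOW(S) = { 'b' }
  S → g g: FIRST \ {ε} = { 'g' } — disjoint from FOLLOW(S)
  S → ε: FIRST \ {ε} = { } — this is the only nullable alternative, skip

A has no nullable alternative, so no FIRST/FOLLOW check is needed there.

No FIRST/FOLLOW conflicts found.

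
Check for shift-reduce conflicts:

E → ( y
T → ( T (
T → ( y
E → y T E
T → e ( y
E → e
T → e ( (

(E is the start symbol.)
No shift-reduce conflicts

A shift-reduce conflict occurs when an LR(0) state has both:
  - a complete (reduce) item [A → α .] (dot at the end), and
  - a shift item [B → β . c γ] (dot before a terminal).

Augment with E' → E and build the canonical LR(0) collection (I0 = CLOSURE({[E' → . E]}), then GOTO on every symbol after a dot until no new states appear). It has 16 states:
  I0: { [E → . ( y], [E → . e], [E → . y T E], [E' → . E] }  — shift
  I1: { [E → ( . y] }  — shift
  I2: { [E' → E .] }  — accept
  I3: { [E → e .] }  — reduce
  I4: { [E → y . T E], [T → . ( T (], [T → . ( y], [T → . e ( (], [T → . e ( y] }  — shift
  I5: { [T → ( . T (], [T → ( . y], [T → . ( T (], [T → . ( y], [T → . e ( (], [T → . e ( y] }  — shift
  I6: { [E → . ( y], [E → . e], [E → . y T E], [E → y T . E] }  — shift
  I7: { [T → e . ( (], [T → e . ( y] }  — shift
  I8: { [T → e ( . (], [T → e ( . y] }  — shift
  I9: { [T → e ( ( .] }  — reduce
  I10: { [T → e ( y .] }  — reduce
  I11: { [E → y T E .] }  — reduce
  I12: { [T → ( T . (] }  — shift
  I13: { [T → ( y .] }  — reduce
  I14: { [T → ( T ( .] }  — reduce
  I15: { [E → ( y .] }  — reduce

No state contains both a complete item and a shift item.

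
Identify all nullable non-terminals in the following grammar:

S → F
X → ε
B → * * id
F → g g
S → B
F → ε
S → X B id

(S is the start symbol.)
{ 'F', 'S', 'X' }

ε-productions: X → ε, F → ε
So X, F are immediately nullable.
S → F: every symbol on the right is nullable, so S is nullable too.
No further non-terminal can be added: every production for the remaining non-terminals contains a terminal or a non-nullable non-terminal.
Nullable = { 'F', 'S', 'X' }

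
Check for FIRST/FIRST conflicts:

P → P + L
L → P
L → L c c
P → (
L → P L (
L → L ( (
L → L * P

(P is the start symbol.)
Yes. P → P '+' L / P → '(' on { '(' }; L → P / L → L c c on { '(' }; L → P / L → P L '(' on { '(' }; L → P / L → L '(' '(' on { '(' }; L → P / L → L '*' P on { '(' }; L → L c c / L → P L '(' on { '(' }; L → L c c / L → L '(' '(' on { '(' }; L → L c c / L → L '*' P on { '(' }; L → P L '(' / L → L '(' '(' on { '(' }; L → P L '(' / L → L '*' P on { '(' }; L → L '(' '(' / L → L '*' P on { '(' }

A FIRST/FIRST conflict occurs when two productions N → α and N → β for the same non-terminal have FIRST(α) ∩ FIRST(β) ≠ ∅ (with ε ∈ FIRST of a nullable right-hand side, so two nullable alternatives also conflict).

FIRST sets of the non-terminals at (or reachable through a nullable prefix from) the front of some alternative:
  FIRST(P) = { '(' }
  FIRST(L) = { '(' }

Productions for P:
  P → P + L: FIRST = { '(' }
  P → (: FIRST = { '(' }
Productions for L:
  L → P: FIRST = { '(' }
  L → L c c: FIRST = { '(' }
  L → P L (: FIRST = { '(' }
  L → L ( (: FIRST = { '(' }
  L → L * P: FIRST = { '(' }

Conflict for P: P → P + L and P → (
  Overlap: { '(' }
Conflict for L: L → P and L → L c c
  Overlap: { '(' }
Conflict for L: L → P and L → P L (
  Overlap: { '(' }
Conflict for L: L → P and L → L ( (
  Overlap: { '(' }
Conflict for L: L → P and L → L * P
  Overlap: { '(' }
Conflict for L: L → L c c and L → P L (
  Overlap: { '(' }
Conflict for L: L → L c c and L → L ( (
  Overlap: { '(' }
Conflict for L: L → L c c and L → L * P
  Overlap: { '(' }
Conflict for L: L → P L ( and L → L ( (
  Overlap: { '(' }
Conflict for L: L → P L ( and L → L * P
  Overlap: { '(' }
Conflict for L: L → L ( ( and L → L * P
  Overlap: { '(' }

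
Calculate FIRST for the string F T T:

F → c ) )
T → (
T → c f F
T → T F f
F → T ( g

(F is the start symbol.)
{ '(', 'c' }

FIRST sets of the non-terminals involved (from the grammar, by fixed-point iteration):
  FIRST(F) = { '(', 'c' }

To compute FIRST(F T T), process the symbols left to right:
Symbol F is a non-terminal. Add FIRST(F) \ {ε} = { '(', 'c' }
F is not nullable (ε ∉ FIRST(F)), so stop here.
FIRST(F T T) = { '(', 'c' }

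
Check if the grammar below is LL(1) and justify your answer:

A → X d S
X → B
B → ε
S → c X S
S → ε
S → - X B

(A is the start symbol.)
Relevant sets:
  FOLLOW(S) = { $ }

For S:
  PREDICT(S → c X S) = { 'c' }
  PREDICT(S → ε) = { $ }
  PREDICT(S → '-' X B) = { '-' }
A, X, B have a single production, so nothing to check there.

All predict sets are disjoint. The grammar IS LL(1).

Answer: Yes, the grammar is LL(1).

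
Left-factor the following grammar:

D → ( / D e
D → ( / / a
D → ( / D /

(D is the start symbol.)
D → ( / D'
D' → D D''
D'' → e
D'' → /
D' → / a

Left-factoring transforms A → αβ₁ | αβ₂ into A → αA' and A' → β₁ | β₂
(α is the longest common prefix among the alternatives). Repeat until
no nonterminal has two alternatives with a common prefix.

Round 1: D has alternatives sharing prefix '( /'. Introduce D': D → ( / D'
  Add: D' → D e
  Add: D' → / a
  Add: D' → D /

Round 2: D' has alternatives sharing prefix 'D'. Introduce D'': D' → D D''
  Add: D'' → e
  Add: D'' → /

No remaining common prefixes — done.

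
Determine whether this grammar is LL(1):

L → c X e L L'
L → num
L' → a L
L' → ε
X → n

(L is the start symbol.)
A grammar is LL(1) if for each non-terminal N with multiple productions, the predict sets of those productions are pairwise disjoint, where PREDICT(N → α) = (FIRST(α) \ {ε}) ∪ (FOLLOW(N) if α ⇒* ε).

Relevant sets:
  FOLLOW(L') = { $, 'a' }

For L:
  PREDICT(L → c X e L L') = { 'c' }
  PREDICT(L → num) = { 'num' }
For L':
  PREDICT(L' → a L) = { 'a' }
  PREDICT(L' → ε) = { $, 'a' }
X has a single production, so nothing to check there.

Conflict found: Predict set conflict for L': { 'a' }
The grammar is NOT LL(1).

Answer: No. Predict set conflict for L': { 'a' }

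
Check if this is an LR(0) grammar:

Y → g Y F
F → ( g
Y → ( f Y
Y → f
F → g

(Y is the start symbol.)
A grammar is LR(0) if no state in the canonical LR(0) collection has:
  - both a shift item (dot before a terminal) and a complete item (shift-reduce conflict), or
  - two or more complete items (reduce-reduce conflict; the accept item [Y' → Y .] counts as a complete item here).

Augment with Y' → Y and build the canonical LR(0) collection (I0 = CLOSURE({[Y' → . Y]}), then GOTO on every symbol after a dot until no new states appear). It has 12 states:
  I0: { [Y → . ( f Y], [Y → . f], [Y → . g Y F], [Y' → . Y] }  — shift
  I1: { [Y → ( . f Y] }  — shift
  I2: { [Y' → Y .] }  — accept
  I3: { [Y → f .] }  — reduce
  I4: { [Y → . ( f Y], [Y → . f], [Y → . g Y F], [Y → g . Y F] }  — shift
  I5: { [F → . ( g], [F → . g], [Y → g Y . F] }  — shift
  I6: { [F → ( . g] }  — shift
  I7: { [Y → g Y F .] }  — reduce
  I8: { [F → g .] }  — reduce
  I9: { [F → ( g .] }  — reduce
  I10: { [Y → ( f . Y], [Y → . ( f Y], [Y → . f], [Y → . g Y F] }  — shift
  I11: { [Y → ( f Y .] }  — reduce

Every state is either a pure shift/goto state or contains exactly one complete item and nothing to shift — no conflicts. The grammar is LR(0).

Answer: Yes, the grammar is LR(0)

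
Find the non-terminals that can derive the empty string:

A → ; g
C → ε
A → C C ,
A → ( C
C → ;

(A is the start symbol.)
ε-productions: C → ε
So C is immediately nullable.
No further non-terminal can be added: every production for the remaining non-terminals contains a terminal or a non-nullable non-terminal.
Nullable = { 'C' }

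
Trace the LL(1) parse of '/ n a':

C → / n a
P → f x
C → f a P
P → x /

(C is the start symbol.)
Stack is shown with the top on the left.

Stack    Input    Action
------------------------
C $      / n a $  output C → / n a
/ n a $  / n a $  match '/'
n a $    n a $    match 'n'
a $      a $      match 'a'
$        $        accept

The string is accepted.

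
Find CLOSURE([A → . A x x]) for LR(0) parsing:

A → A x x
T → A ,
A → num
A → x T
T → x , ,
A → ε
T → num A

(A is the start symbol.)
To compute CLOSURE, for each item [A → α.Bβ] where B is a non-terminal, add [B → .γ] for all productions B → γ; repeat for the newly added items until nothing changes.

Start with: [A → . A x x]
  [A → . A x x] has the dot before A: add [A → . num], [A → . x T], [A → .]
No further items can be added.

CLOSURE = { [A → . A x x], [A → . num], [A → . x T], [A → .] }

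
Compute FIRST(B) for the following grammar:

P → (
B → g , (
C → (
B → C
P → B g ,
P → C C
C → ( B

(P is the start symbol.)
FIRST sets of the other non-terminals involved (by the same procedure, iterated to a fixed point):
  FIRST(C) = { '(' }

From B → g , (:
  - g is a terminal: add 'g' and stop
From B → C:
  - C is a non-terminal: add FIRST(C) \ {ε} = { '(' }
    C is not nullable, so stop

Collecting: FIRST(B) = { '(', 'g' }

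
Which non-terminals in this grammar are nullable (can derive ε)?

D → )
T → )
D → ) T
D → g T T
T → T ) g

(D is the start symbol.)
A non-terminal is nullable if it can derive ε (the empty string): either it has an ε-production, or it has a production whose right-hand side consists entirely of nullable non-terminals.

There are no ε-productions, so no non-terminal can derive ε.
No non-terminals are nullable.

Answer: None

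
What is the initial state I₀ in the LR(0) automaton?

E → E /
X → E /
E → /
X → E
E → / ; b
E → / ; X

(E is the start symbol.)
First, augment the grammar with E' → E
I₀ = CLOSURE({ [E' → . E] }):
  [E' → . E] has the dot before E: add [E → . E /], [E → . /], [E → . / ; b], [E → . / ; X]
No further items can be added.

I₀ = { [E → . / ; X], [E → . / ; b], [E → . /], [E → . E /], [E' → . E] }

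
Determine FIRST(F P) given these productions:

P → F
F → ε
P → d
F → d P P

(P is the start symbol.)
{ 'd', ε }

FIRST sets of the non-terminals involved (from the grammar, by fixed-point iteration):
  FIRST(F) = { 'd', ε }
  FIRST(P) = { 'd', ε }

To compute FIRST(F P), process the symbols left to right:
Symbol F is a non-terminal. Add FIRST(F) \ {ε} = { 'd' }
F is nullable (ε ∈ FIRST(F)), continue to the next symbol.
Symbol P is a non-terminal. Add FIRST(P) \ {ε} = { 'd' }
P is nullable (ε ∈ FIRST(P)), continue to the next symbol.
All symbols are nullable, so ε is in the result.
FIRST(F P) = { 'd', ε }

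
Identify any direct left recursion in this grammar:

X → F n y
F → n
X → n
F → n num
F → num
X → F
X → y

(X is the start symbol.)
No direct left recursion

Direct left recursion occurs when N → N α for some non-terminal N (the right-hand side begins with the left-hand side itself).

X → F n y: starts with F
F → n: starts with n
X → n: starts with n
F → n num: starts with n
F → num: starts with num
X → F: starts with F
X → y: starts with y

No direct left recursion found.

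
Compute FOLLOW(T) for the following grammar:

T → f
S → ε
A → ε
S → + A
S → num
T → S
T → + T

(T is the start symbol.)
To compute FOLLOW(T), find every occurrence of T on a right-hand side N → α T β: add FIRST(β) \ {ε}, and if β is empty or nullable also add FOLLOW(N). Iterate to a fixed point.

T is the start symbol, so $ ∈ FOLLOW(T).
In T → + T: T is at the end; this adds FOLLOW(T) to itself — nothing new

Taking the union: FOLLOW(T) = { $ }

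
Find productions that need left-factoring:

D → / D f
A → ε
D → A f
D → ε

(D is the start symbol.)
No, left-factoring is not needed

Left-factoring is needed when two productions for the same non-terminal
share a common prefix on the right-hand side.

Productions for D:
  D → / D f
  D → A f
  D → ε

No common prefixes found.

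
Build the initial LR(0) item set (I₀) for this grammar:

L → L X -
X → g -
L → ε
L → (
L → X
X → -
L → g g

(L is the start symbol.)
{ [L → . (], [L → . L X -], [L → . X], [L → . g g], [L → .], [L' → . L], [X → . -], [X → . g -] }

First, augment the grammar with L' → L
I₀ = CLOSURE({ [L' → . L] }):
  [L' → . L] has the dot before L: add [L → . L X -], [L → .], [L → . (], [L → . X], [L → . g g]
  [L → . X] has the dot before X: add [X → . g -], [X → . -]
No further items can be added.

I₀ = { [L → . (], [L → . L X -], [L → . X], [L → . g g], [L → .], [L' → . L], [X → . -], [X → . g -] }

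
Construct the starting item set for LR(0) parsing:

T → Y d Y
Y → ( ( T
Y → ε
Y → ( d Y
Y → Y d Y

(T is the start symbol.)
First, augment the grammar with T' → T
I₀ = CLOSURE({ [T' → . T] }):
  [T' → . T] has the dot before T: add [T → . Y d Y]
  [T → . Y d Y] has the dot before Y: add [Y → . ( ( T], [Y → .], [Y → . ( d Y], [Y → . Y d Y]
No further items can be added.

I₀ = { [T → . Y d Y], [T' → . T], [Y → . ( ( T], [Y → . ( d Y], [Y → . Y d Y], [Y → .] }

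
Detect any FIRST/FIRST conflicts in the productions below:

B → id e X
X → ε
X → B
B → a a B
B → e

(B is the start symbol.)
No FIRST/FIRST conflicts.

A FIRST/FIRST conflict occurs when two productions N → α and N → β for the same non-terminal have FIRST(α) ∩ FIRST(β) ≠ ∅ (with ε ∈ FIRST of a nullable right-hand side, so two nullable alternatives also conflict).

FIRST sets of the non-terminals at (or reachable through a nullable prefix from) the front of some alternative:
  FIRST(B) = { 'a', 'e', 'id' }

Productions for B:
  B → id e X: FIRST = { 'id' }
  B → a a B: FIRST = { 'a' }
  B → e: FIRST = { 'e' }
Productions for X:
  X → ε: FIRST = { ε }
  X → B: FIRST = { 'a', 'e', 'id' }

All alternatives of each non-terminal have pairwise disjoint FIRST sets.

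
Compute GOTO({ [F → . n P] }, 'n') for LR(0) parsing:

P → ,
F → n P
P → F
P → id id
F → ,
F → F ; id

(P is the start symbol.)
{ [F → . ,], [F → . F ; id], [F → . n P], [F → n . P], [P → . ,], [P → . F], [P → . id id] }

GOTO(I, 'n') = CLOSURE({ [A → αX.β] : [A → α.Xβ] ∈ I, X = 'n' })

Items with dot before 'n', with the dot advanced:
  [F → . n P] → [F → n . P]
Closure of the advanced items:
  [F → n . P] has the dot before P: add [P → . ,], [P → . F], [P → . id id]
  [P → . F] has the dot before F: add [F → . n P], [F → . ,], [F → . F ; id]

GOTO = { [F → . ,], [F → . F ; id], [F → . n P], [F → n . P], [P → . ,], [P → . F], [P → . id id] }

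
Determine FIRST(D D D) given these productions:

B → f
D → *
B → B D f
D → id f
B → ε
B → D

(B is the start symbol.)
{ '*', 'id' }

FIRST sets of the non-terminals involved (from the grammar, by fixed-point iteration):
  FIRST(D) = { '*', 'id' }

To compute FIRST(D D D), process the symbols left to right:
Symbol D is a non-terminal. Add FIRST(D) \ {ε} = { '*', 'id' }
D is not nullable (ε ∉ FIRST(D)), so stop here.
FIRST(D D D) = { '*', 'id' }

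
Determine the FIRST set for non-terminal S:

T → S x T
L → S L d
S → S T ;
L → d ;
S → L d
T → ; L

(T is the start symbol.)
To compute FIRST(S), examine every production with S on the left-hand side, reading each right-hand side left to right until a non-nullable symbol is reached.

FIRST sets of the other non-terminals involved (by the same procedure, iterated to a fixed point):
  FIRST(L) = { 'd' }

From S → S T ;:
  - S is the symbol being defined: contributes nothing new
    S is not nullable, so stop
From S → L d:
  - L is a non-terminal: add FIRST(L) \ {ε} = { 'd' }
    L is not nullable, so stop

Collecting: FIRST(S) = { 'd' }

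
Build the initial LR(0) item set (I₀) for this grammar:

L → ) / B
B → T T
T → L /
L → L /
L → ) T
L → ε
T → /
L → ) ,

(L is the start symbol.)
{ [L → . ) ,], [L → . ) / B], [L → . ) T], [L → . L /], [L → .], [L' → . L] }

First, augment the grammar with L' → L
I₀ = CLOSURE({ [L' → . L] }):
  [L' → . L] has the dot before L: add [L → . ) / B], [L → . L /], [L → . ) T], [L → .], [L → . ) ,]
No further items can be added.

I₀ = { [L → . ) ,], [L → . ) / B], [L → . ) T], [L → . L /], [L → .], [L' → . L] }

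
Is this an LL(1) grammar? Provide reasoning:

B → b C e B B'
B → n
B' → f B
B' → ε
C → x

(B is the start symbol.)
A grammar is LL(1) if for each non-terminal N with multiple productions, the predict sets of those productions are pairwise disjoint, where PREDICT(N → α) = (FIRST(α) \ {ε}) ∪ (FOLLOW(N) if α ⇒* ε).

Relevant sets:
  FOLLOW(B') = { $, 'f' }

For B:
  PREDICT(B → b C e B B') = { 'b' }
  PREDICT(B → n) = { 'n' }
For B':
  PREDICT(B' → f B) = { 'f' }
  PREDICT(B' → ε) = { $, 'f' }
C has a single production, so nothing to check there.

Conflict found: Predict set conflict for B': { 'f' }
The grammar is NOT LL(1).

Answer: No. Predict set conflict for B': { 'f' }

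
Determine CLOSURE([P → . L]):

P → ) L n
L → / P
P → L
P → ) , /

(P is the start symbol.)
To compute CLOSURE, for each item [A → α.Bβ] where B is a non-terminal, add [B → .γ] for all productions B → γ; repeat for the newly added items until nothing changes.

Start with: [P → . L]
  [P → . L] has the dot before L: add [L → . / P]
No further items can be added.

CLOSURE = { [L → . / P], [P → . L] }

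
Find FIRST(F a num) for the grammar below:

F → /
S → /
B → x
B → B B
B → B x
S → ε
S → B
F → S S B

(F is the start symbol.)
{ '/', 'x' }

FIRST sets of the non-terminals involved (from the grammar, by fixed-point iteration):
  FIRST(F) = { '/', 'x' }

To compute FIRST(F a num), process the symbols left to right:
Symbol F is a non-terminal. Add FIRST(F) \ {ε} = { '/', 'x' }
F is not nullable (ε ∉ FIRST(F)), so stop here.
FIRST(F a num) = { '/', 'x' }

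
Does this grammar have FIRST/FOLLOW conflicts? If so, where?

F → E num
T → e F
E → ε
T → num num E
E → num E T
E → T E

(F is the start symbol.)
A FIRST/FOLLOW conflict occurs when a non-terminal N has a nullable alternative N → β (β ⇒* ε) and another alternative N → α with FIRST(α) ∩ FOLLOW(N) ≠ ∅: on such a lookahead the parser cannot decide between expanding α and letting N vanish via β.

Nullable non-terminals: E.
FIRST sets used below: FIRST(T) = { 'e', 'num' }

E: nullable alternative(s) E → ε; FOLLOW(E) = { 'e', 'num' }
  E → ε: FIRST \ {ε} = { } — this is the only nullable alternative, skip
  E → num E T: FIRST \ {ε} = { 'num' } — overlaps FOLLOW(E) on { 'num' }: CONFLICT
  E → T E: FIRST \ {ε} = { 'e', 'num' } — overlaps FOLLOW(E) on { 'e', 'num' }: CONFLICT

F, T have no nullable alternative, so no FIRST/FOLLOW check is needed there.

So the grammar has 2 FIRST/FOLLOW conflicts (marked CONFLICT above).

Answer: Yes. E → num E T with FOLLOW(E) on { 'num' }; E → T E with FOLLOW(E) on { 'e', 'num' }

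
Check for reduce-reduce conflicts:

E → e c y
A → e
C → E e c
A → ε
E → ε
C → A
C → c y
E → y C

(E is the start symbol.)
Yes — I3: [A → .] vs [E → .]

A reduce-reduce conflict occurs when an LR(0) state has two complete items [A → α .] and [B → β .] — both call for a reduction, and with no lookahead the parser cannot choose between them.

Augment with E' → E and build the canonical LR(0) collection (I0 = CLOSURE({[E' → . E]}), then GOTO on every symbol after a dot until no new states appear). It has 14 states:
  I0: { [E → . e c y], [E → . y C], [E → .], [E' → . E] }  — shift, reduce
  I1: { [E' → E .] }  — accept
  I2: { [E → e . c y] }  — shift
  I3: { [A → . e], [A → .], [C → . A], [C → . E e c], [C → . c y], [E → . e c y], [E → . y C], [E → .], [E → y . C] }  — shift, 2 reduces
  I4: { [C → A .] }  — reduce
  I5: { [E → y C .] }  — reduce
  I6: { [C → E . e c] }  — shift
  I7: { [C → c . y] }  — shift
  I8: { [A → e .], [E → e . c y] }  — shift, reduce
  I9: { [E → e c . y] }  — shift
  I10: { [E → e c y .] }  — reduce
  I11: { [C → c y .] }  — reduce
  I12: { [C → E e . c] }  — shift
  I13: { [C → E e c .] }  — reduce

I3 contains complete items [A → .], [E → .] — reduce-reduce conflict.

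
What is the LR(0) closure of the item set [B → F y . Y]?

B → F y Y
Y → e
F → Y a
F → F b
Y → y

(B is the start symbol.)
{ [B → F y . Y], [Y → . e], [Y → . y] }

Start with: [B → F y . Y]
  [B → F y . Y] has the dot before Y: add [Y → . e], [Y → . y]
No further items can be added.

CLOSURE = { [B → F y . Y], [Y → . e], [Y → . y] }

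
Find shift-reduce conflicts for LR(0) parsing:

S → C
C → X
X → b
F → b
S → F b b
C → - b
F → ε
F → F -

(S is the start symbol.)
Yes — I0: [F → .] vs [C → . - b]

A shift-reduce conflict occurs when an LR(0) state has both:
  - a complete (reduce) item [A → α .] (dot at the end), and
  - a shift item [B → β . c γ] (dot before a terminal).

Augment with S' → S and build the canonical LR(0) collection (I0 = CLOSURE({[S' → . S]}), then GOTO on every symbol after a dot until no new states appear). It has 11 states:
  I0: { [C → . - b], [C → . X], [F → . F -], [F → . b], [F → .], [S → . C], [S → . F b b], [S' → . S], [X → . b] }  — shift, reduce
  I1: { [C → - . b] }  — shift
  I2: { [S → C .] }  — reduce
  I3: { [F → F . -], [S → F . b b] }  — shift
  I4: { [S' → S .] }  — accept
  I5: { [C → X .] }  — reduce
  I6: { [F → b .], [X → b .] }  — 2 reduces
  I7: { [F → F - .] }  — reduce
  I8: { [S → F b . b] }  — shift
  I9: { [S → F b b .] }  — reduce
  I10: { [C → - b .] }  — reduce

I0 contains reduce item [F → .] and shift items [C → . - b], [F → . b], [X → . b] — shift-reduce conflict.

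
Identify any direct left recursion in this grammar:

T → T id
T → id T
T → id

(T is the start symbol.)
T → T id: LEFT RECURSIVE (starts with T)
T → id T: starts with id
T → id: starts with id

The grammar has direct left recursion on: T.

Answer: Yes, T is left-recursive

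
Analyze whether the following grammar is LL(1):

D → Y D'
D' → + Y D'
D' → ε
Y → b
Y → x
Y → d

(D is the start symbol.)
Yes, the grammar is LL(1).

A grammar is LL(1) if for each non-terminal N with multiple productions, the predict sets of those productions are pairwise disjoint, where PREDICT(N → α) = (FIRST(α) \ {ε}) ∪ (FOLLOW(N) if α ⇒* ε).

Relevant sets:
  FOLLOW(D') = { $ }

For D':
  PREDICT(D' → '+' Y D') = { '+' }
  PREDICT(D' → ε) = { $ }
For Y:
  PREDICT(Y → b) = { 'b' }
  PREDICT(Y → x) = { 'x' }
  PREDICT(Y → d) = { 'd' }
D has a single production, so nothing to check there.

All predict sets are disjoint. The grammar IS LL(1).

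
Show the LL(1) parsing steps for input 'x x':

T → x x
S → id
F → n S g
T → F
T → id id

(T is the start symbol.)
LL(1) parsing maintains a stack (initially the start symbol over $) and the input. At each step: if the stack top is a terminal, match it against the current input token; if it is a non-terminal N, replace it with the RHS of M[N, lookahead] (the unique production whose predict set contains the lookahead).

Stack is shown with the top on the left.

Stack  Input  Action
--------------------
T $    x x $  output T → x x
x x $  x x $  match 'x'
x $    x $    match 'x'
$      $      accept

The string is accepted.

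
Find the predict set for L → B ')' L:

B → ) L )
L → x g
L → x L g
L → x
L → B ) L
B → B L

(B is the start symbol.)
PREDICT(L → B ')' L) = (FIRST(RHS) \ {ε}) ∪ (FOLLOW(L) if ε ∈ FIRST(RHS), i.e. RHS ⇒* ε)
FIRST(B) = { ')' }
FIRST(B ')' L) = { ')' }
ε ∉ FIRST(B ')' L), so FOLLOW(L) is not added.
PREDICT(L → B ')' L) = { ')' }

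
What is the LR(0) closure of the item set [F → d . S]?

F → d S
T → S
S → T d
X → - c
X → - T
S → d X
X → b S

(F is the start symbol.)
To compute CLOSURE, for each item [A → α.Bβ] where B is a non-terminal, add [B → .γ] for all productions B → γ; repeat for the newly added items until nothing changes.

Start with: [F → d . S]
  [F → d . S] has the dot before S: add [S → . T d], [S → . d X]
  [S → . T d] has the dot before T: add [T → . S]
No further items can be added.

CLOSURE = { [F → d . S], [S → . T d], [S → . d X], [T → . S] }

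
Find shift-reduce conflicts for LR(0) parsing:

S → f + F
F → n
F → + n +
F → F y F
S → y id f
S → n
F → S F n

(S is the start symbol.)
Yes — I9: [S → f + F .] vs [F → F . y F]; I15: [F → F y F .] vs [F → F . y F]

A shift-reduce conflict occurs when an LR(0) state has both:
  - a complete (reduce) item [A → α .] (dot at the end), and
  - a shift item [B → β . c γ] (dot before a terminal).

Augment with S' → S and build the canonical LR(0) collection (I0 = CLOSURE({[S' → . S]}), then GOTO on every symbol after a dot until no new states appear). It has 18 states:
  I0: { [S → . f + F], [S → . n], [S → . y id f], [S' → . S] }  — shift
  I1: { [S' → S .] }  — accept
  I2: { [S → f . + F] }  — shift
  I3: { [S → n .] }  — reduce
  I4: { [S → y . id f] }  — shift
  I5: { [S → y id . f] }  — shift
  I6: { [S → y id f .] }  — reduce
  I7: { [F → . + n +], [F → . F y F], [F → . S F n], [F → . n], [S → . f + F], [S → . n], [S → . y id f], [S → f + . F] }  — shift
  I8: { [F → + . n +] }  — shift
  I9: { [F → F . y F], [S → f + F .] }  — shift, reduce
  I10: { [F → . + n +], [F → . F y F], [F → . S F n], [F → . n], [F → S . F n], [S → . f + F], [S → . n], [S → . y id f] }  — shift
  I11: { [F → n .], [S → n .] }  — 2 reduces
  I12: { [F → F . y F], [F → S F . n] }  — shift
  I13: { [F → S F n .] }  — reduce
  I14: { [F → . + n +], [F → . F y F], [F → . S F n], [F → . n], [F → F y . F], [S → . f + F], [S → . n], [S → . y id f] }  — shift
  I15: { [F → F . y F], [F → F y F .] }  — shift, reduce
  I16: { [F → + n . +] }  — shift
  I17: { [F → + n + .] }  — reduce

I9 contains reduce item [S → f + F .] and shift item [F → F . y F] — shift-reduce conflict.
I15 contains reduce item [F → F y F .] and shift item [F → F . y F] — shift-reduce conflict.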